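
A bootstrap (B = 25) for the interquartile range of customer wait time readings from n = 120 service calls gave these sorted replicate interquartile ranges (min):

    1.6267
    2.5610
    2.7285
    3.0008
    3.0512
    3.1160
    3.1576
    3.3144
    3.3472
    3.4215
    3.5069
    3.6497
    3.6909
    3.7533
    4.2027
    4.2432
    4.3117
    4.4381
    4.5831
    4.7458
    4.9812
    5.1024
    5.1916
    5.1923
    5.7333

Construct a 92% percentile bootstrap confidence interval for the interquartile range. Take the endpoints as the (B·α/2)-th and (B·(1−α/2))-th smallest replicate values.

α = 0.08; lower rank = 25 × 0.040 = 1; upper rank = 25 × 0.960 = 24.
The 1st smallest replicate is 1.6267; the 24th is 5.1923.

(1.6267, 5.1923)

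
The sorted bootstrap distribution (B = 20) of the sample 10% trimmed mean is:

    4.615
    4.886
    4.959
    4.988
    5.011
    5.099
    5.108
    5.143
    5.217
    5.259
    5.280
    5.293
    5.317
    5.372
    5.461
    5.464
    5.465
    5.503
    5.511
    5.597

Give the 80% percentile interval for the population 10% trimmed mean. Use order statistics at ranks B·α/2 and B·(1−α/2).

α = 0.20; lower rank = 20 × 0.100 = 2; upper rank = 20 × 0.900 = 18.
The 2nd smallest replicate is 4.886; the 18th is 5.503.

(4.886, 5.503)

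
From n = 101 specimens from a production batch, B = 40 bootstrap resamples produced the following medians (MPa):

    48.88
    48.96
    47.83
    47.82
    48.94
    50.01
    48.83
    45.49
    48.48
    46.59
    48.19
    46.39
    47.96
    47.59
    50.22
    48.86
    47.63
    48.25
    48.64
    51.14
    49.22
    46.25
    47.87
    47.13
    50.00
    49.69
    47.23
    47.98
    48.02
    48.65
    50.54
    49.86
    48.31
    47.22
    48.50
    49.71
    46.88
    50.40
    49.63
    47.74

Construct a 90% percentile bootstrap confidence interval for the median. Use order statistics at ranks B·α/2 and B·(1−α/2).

(46.25, 50.40)

Sorted replicates: 45.49, 46.25, 46.39, 46.59, 46.88, 47.13, 47.22, 47.23, 47.59, 47.63, 47.74, 47.82, 47.83, 47.87, 47.96, 47.98, 48.02, 48.19, 48.25, 48.31, 48.48, 48.50, 48.64, 48.65, 48.83, 48.86, 48.88, 48.94, 48.96, 49.22, 49.63, 49.69, 49.71, 49.86, 50.00, 50.01, 50.22, 50.40, 50.54, 51.14
α = 0.10; lower rank = 40 × 0.050 = 2; upper rank = 40 × 0.950 = 38.
The 2nd smallest replicate is 46.25; the 38th is 50.40.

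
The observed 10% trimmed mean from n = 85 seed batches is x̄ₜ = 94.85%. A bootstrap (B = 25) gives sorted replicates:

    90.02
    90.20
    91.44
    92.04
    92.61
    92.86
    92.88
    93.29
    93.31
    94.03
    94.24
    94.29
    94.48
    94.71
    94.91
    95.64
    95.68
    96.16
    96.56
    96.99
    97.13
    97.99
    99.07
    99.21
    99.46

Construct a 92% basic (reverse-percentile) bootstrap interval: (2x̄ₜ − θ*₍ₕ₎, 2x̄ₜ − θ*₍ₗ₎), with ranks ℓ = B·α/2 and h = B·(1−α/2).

Percentile endpoints at ranks 1 and 24: θ*₍1₎ = 90.02, θ*₍24₎ = 99.21.
Basic interval reflects these around x̄ₜ:
  lower = 2 × 94.85 − 99.21 = 90.49
  upper = 2 × 94.85 − 90.02 = 99.68

(90.49, 99.68)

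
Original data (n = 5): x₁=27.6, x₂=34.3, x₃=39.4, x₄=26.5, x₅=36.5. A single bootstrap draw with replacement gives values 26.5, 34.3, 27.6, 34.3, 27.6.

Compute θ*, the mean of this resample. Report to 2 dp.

θ* = 30.06

Mean = (26.5 + 34.3 + 27.6 + 34.3 + 27.6) / 5 = 150.30 / 5 = 30.06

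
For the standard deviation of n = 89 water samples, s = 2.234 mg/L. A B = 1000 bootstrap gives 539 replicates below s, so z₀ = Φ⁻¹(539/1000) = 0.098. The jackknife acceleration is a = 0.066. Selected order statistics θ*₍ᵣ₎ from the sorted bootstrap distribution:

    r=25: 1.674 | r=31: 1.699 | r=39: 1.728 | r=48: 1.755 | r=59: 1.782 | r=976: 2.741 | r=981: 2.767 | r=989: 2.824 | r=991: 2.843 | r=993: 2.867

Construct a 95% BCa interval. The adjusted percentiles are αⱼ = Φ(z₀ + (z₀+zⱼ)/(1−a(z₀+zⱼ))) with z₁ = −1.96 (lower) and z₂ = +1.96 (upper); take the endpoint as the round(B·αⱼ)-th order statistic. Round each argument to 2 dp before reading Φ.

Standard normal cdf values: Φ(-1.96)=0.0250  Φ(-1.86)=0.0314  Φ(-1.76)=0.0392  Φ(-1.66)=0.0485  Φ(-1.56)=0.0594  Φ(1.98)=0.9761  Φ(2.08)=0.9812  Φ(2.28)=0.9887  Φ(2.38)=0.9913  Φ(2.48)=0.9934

(1.782, 2.867)

Lower: z₀ + z₁ = 0.098 + (-1.960) = -1.862; 1 − a(z₀+z₁) = 1 − (0.066)(-1.862) = 1.1229; argument = 0.098 + (-1.862)/1.1229 = -1.5602 → -1.56.
α₁ = Φ(-1.56) = 0.0594; rank = round(1000 × 0.0594) = 59; θ*₍59₎ = 1.782.
Upper: z₀ + z₂ = 2.058; 1 − a(z₀+z₂) = 0.8642; argument = 2.4795 → 2.48; α₂ = 0.9934; rank = 993; θ*₍993₎ = 2.867.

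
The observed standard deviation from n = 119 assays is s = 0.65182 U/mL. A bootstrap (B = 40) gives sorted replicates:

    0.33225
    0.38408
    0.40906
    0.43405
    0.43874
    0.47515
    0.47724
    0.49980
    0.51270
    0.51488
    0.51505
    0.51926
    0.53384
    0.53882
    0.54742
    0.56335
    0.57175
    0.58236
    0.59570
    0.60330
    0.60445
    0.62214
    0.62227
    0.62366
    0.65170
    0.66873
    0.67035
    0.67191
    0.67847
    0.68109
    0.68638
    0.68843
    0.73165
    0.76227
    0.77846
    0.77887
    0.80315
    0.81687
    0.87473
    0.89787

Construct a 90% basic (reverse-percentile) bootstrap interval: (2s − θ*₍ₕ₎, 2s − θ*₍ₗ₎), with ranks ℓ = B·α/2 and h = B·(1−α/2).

Percentile endpoints at ranks 2 and 38: θ*₍2₎ = 0.38408, θ*₍38₎ = 0.81687.
Basic interval reflects these around s:
  lower = 2 × 0.65182 − 0.81687 = 0.48677
  upper = 2 × 0.65182 − 0.38408 = 0.91956

(0.48677, 0.91956)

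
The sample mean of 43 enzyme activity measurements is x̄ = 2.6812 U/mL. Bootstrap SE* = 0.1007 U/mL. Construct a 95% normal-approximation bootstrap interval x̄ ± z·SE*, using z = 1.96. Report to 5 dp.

(2.48383, 2.87857)

Margin = 1.96 × 0.1007 = 0.197372
Interval: 2.6812 ± 0.197372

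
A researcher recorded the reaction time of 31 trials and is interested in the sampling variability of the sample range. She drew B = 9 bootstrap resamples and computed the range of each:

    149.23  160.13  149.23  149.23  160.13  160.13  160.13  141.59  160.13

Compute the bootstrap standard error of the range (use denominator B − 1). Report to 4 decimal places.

Bootstrap SE is the standard deviation of the 9 replicate ranges.
Mean of replicates: (149.23 + 160.13 + 149.23 + 149.23 + 160.13 + 160.13 + 160.13 + 141.59 + 160.13) / 9 = 1389.93000 / 9 = 154.43667
Sum of squared deviations: (−5.20667)² + (+5.69333)² + (−5.20667)² + (−5.20667)² + (+5.69333)² + (+5.69333)² + (+5.69333)² + (−12.84667)² + (+5.69333)² = 408.43520
Variance = 408.43520 / 8 = 51.05440
SE* = √51.05440

SE* = 7.1452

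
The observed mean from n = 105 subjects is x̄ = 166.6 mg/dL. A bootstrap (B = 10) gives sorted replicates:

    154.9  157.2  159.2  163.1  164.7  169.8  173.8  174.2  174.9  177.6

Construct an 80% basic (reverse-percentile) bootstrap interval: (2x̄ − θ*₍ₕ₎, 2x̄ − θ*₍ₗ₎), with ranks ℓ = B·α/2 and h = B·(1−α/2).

Percentile endpoints at ranks 1 and 9: θ*₍1₎ = 154.9, θ*₍9₎ = 174.9.
Basic interval reflects these around x̄:
  lower = 2 × 166.6 − 174.9 = 158.3
  upper = 2 × 166.6 − 154.9 = 178.3

(158.3, 178.3)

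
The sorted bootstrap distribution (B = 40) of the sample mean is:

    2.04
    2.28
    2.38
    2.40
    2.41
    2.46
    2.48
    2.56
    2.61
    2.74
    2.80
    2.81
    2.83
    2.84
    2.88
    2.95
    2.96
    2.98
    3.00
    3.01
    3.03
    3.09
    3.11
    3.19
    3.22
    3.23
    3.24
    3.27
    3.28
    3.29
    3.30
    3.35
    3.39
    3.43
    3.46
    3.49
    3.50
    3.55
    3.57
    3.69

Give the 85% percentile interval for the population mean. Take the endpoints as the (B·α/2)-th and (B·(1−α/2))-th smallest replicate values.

(2.38, 3.50)

α = 0.15; lower rank = 40 × 0.075 = 3; upper rank = 40 × 0.925 = 37.
The 3rd smallest replicate is 2.38; the 37th is 3.50.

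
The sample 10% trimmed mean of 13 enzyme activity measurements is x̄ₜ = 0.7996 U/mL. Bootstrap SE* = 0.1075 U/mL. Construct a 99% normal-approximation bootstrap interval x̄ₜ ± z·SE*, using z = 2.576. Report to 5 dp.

(0.52268, 1.07652)

Margin = 2.576 × 0.1075 = 0.276920
Interval: 0.7996 ± 0.276920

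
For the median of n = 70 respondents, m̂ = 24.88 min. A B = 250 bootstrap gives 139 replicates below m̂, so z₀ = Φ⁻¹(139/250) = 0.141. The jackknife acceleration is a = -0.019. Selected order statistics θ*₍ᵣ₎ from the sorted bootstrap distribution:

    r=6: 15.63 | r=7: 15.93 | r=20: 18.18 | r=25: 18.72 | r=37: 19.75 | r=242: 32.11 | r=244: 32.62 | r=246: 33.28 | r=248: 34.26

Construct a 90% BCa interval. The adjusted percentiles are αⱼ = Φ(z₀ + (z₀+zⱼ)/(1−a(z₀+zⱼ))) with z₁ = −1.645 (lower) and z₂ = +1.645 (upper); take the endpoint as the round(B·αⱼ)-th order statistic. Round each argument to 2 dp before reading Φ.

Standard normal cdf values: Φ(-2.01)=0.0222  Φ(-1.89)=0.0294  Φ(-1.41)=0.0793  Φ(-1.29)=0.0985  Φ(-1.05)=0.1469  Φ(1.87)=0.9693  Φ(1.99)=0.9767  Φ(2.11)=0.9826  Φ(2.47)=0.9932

Lower: z₀ + z₁ = 0.141 + (-1.645) = -1.504; 1 − a(z₀+z₁) = 1 − (-0.019)(-1.504) = 0.9714; argument = 0.141 + (-1.504)/0.9714 = -1.4072 → -1.41.
α₁ = Φ(-1.41) = 0.0793; rank = round(250 × 0.0793) = 20; θ*₍20₎ = 18.18.
Upper: z₀ + z₂ = 1.786; 1 − a(z₀+z₂) = 1.0339; argument = 1.8684 → 1.87; α₂ = 0.9693; rank = 242; θ*₍242₎ = 32.11.

(18.18, 32.11)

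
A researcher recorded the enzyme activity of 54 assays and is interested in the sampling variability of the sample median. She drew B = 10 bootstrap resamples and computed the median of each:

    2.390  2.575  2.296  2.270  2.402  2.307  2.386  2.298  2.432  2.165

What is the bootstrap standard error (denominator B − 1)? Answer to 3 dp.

SE* = 0.111

Bootstrap SE is the standard deviation of the 10 replicate medians.
Mean of replicates: (2.390 + 2.575 + 2.296 + 2.270 + 2.402 + 2.307 + 2.386 + 2.298 + 2.432 + 2.165) / 10 = 23.5210 / 10 = 2.3521
Sum of squared deviations: (+0.0379)² + (+0.2229)² + (−0.0561)² + (−0.0821)² + (+0.0499)² + (−0.0451)² + (+0.0339)² + (−0.0541)² + (+0.0799)² + (−0.1871)² = 0.1110
Variance = 0.1110 / 9 = 0.0123
SE* = √0.0123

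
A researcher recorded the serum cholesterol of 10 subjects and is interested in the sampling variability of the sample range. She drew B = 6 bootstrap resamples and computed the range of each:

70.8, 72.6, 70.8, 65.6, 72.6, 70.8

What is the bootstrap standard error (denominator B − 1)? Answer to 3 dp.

Bootstrap SE is the standard deviation of the 6 replicate ranges.
Mean of replicates: (70.8 + 72.6 + 70.8 + 65.6 + 72.6 + 70.8) / 6 = 423.2000 / 6 = 70.5333
Sum of squared deviations: (+0.2667)² + (+2.0667)² + (+0.2667)² + (−4.9333)² + (+2.0667)² + (+0.2667)² = 33.0933
Variance = 33.0933 / 5 = 6.6187
SE* = √6.6187

SE* = 2.573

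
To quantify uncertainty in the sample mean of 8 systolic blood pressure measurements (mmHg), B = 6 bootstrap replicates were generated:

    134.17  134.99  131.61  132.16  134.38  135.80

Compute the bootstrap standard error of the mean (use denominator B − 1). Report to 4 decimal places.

SE* = 1.6346

Bootstrap SE is the standard deviation of the 6 replicate means.
Mean of replicates: (134.17 + 134.99 + 131.61 + 132.16 + 134.38 + 135.80) / 6 = 803.11000 / 6 = 133.85167
Sum of squared deviations: (+0.31833)² + (+1.13833)² + (−2.24167)² + (−1.69167)² + (+0.52833)² + (+1.94833)² = 13.35908
Variance = 13.35908 / 5 = 2.67182
SE* = √2.67182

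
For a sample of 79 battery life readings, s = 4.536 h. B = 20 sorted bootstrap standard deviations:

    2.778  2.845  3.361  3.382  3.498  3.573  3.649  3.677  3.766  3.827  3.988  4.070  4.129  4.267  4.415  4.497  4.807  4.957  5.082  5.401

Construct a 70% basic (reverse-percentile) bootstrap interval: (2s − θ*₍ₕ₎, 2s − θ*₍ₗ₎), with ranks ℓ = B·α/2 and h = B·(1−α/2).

(4.265, 5.711)

Percentile endpoints at ranks 3 and 17: θ*₍3₎ = 3.361, θ*₍17₎ = 4.807.
Basic interval reflects these around s:
  lower = 2 × 4.536 − 4.807 = 4.265
  upper = 2 × 4.536 − 3.361 = 5.711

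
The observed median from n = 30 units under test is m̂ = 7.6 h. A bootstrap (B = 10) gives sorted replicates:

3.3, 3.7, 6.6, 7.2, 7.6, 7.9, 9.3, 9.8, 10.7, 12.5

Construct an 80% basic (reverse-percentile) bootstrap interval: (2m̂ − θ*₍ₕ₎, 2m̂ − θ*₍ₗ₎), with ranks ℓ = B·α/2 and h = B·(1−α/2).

(4.5, 11.9)

Percentile endpoints at ranks 1 and 9: θ*₍1₎ = 3.3, θ*₍9₎ = 10.7.
Basic interval reflects these around m̂:
  lower = 2 × 7.6 − 10.7 = 4.5
  upper = 2 × 7.6 − 3.3 = 11.9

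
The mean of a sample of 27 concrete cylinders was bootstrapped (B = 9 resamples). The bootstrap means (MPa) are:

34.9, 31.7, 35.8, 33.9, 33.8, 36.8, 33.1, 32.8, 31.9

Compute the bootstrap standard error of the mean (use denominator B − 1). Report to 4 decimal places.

SE* = 1.7213

Bootstrap SE is the standard deviation of the 9 replicate means.
Mean of replicates: (34.9 + 31.7 + 35.8 + 33.9 + 33.8 + 36.8 + 33.1 + 32.8 + 31.9) / 9 = 304.70000 / 9 = 33.85556
Sum of squared deviations: (+1.04444)² + (−2.15556)² + (+1.94444)² + (+0.04444)² + (−0.05556)² + (+2.94444)² + (−0.75556)² + (−1.05556)² + (−1.95556)² = 23.70222
Variance = 23.70222 / 8 = 2.96278
SE* = √2.96278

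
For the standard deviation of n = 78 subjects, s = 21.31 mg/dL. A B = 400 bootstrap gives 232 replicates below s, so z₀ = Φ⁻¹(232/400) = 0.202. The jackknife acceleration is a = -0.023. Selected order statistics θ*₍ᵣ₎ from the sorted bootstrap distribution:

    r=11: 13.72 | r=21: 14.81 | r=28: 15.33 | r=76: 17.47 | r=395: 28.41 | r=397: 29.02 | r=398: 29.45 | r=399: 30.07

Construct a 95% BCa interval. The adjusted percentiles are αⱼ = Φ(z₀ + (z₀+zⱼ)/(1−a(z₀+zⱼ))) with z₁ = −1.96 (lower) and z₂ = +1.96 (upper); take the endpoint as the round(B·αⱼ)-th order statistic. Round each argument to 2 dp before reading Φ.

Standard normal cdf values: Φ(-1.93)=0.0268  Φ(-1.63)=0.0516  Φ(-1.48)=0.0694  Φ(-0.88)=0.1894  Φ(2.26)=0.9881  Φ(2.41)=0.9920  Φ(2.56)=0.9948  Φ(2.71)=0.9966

(14.81, 28.41)

Lower: z₀ + z₁ = 0.202 + (-1.960) = -1.758; 1 − a(z₀+z₁) = 1 − (-0.023)(-1.758) = 0.9596; argument = 0.202 + (-1.758)/0.9596 = -1.6301 → -1.63.
α₁ = Φ(-1.63) = 0.0516; rank = round(400 × 0.0516) = 21; θ*₍21₎ = 14.81.
Upper: z₀ + z₂ = 2.162; 1 − a(z₀+z₂) = 1.0497; argument = 2.2616 → 2.26; α₂ = 0.9881; rank = 395; θ*₍395₎ = 28.41.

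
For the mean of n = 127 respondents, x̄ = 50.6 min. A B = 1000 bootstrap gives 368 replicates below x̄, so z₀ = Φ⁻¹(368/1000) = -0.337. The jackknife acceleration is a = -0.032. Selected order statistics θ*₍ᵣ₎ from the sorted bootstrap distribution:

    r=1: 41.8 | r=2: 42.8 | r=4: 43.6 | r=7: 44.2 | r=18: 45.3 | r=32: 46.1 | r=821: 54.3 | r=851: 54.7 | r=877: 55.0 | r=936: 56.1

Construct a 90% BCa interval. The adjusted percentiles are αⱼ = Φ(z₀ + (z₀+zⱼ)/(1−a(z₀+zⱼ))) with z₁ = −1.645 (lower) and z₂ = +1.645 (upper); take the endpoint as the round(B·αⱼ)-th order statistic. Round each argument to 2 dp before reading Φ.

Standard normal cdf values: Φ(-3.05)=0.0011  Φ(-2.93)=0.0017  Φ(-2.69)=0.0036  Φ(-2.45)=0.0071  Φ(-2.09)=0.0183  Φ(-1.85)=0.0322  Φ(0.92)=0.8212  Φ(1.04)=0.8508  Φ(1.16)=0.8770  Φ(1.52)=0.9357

Lower: z₀ + z₁ = -0.337 + (-1.645) = -1.982; 1 − a(z₀+z₁) = 1 − (-0.032)(-1.982) = 0.9366; argument = -0.337 + (-1.982)/0.9366 = -2.4532 → -2.45.
α₁ = Φ(-2.45) = 0.0071; rank = round(1000 × 0.0071) = 7; θ*₍7₎ = 44.2.
Upper: z₀ + z₂ = 1.308; 1 − a(z₀+z₂) = 1.0419; argument = 0.9185 → 0.92; α₂ = 0.8212; rank = 821; θ*₍821₎ = 54.3.

(44.2, 54.3)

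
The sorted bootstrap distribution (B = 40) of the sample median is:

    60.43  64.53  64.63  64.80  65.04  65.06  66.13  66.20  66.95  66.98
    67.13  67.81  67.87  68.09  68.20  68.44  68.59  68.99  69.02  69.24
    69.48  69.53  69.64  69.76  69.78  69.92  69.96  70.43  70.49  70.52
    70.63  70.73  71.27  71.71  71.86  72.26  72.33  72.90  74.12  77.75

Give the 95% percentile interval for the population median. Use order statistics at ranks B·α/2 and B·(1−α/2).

(60.43, 74.12)

α = 0.05; lower rank = 40 × 0.025 = 1; upper rank = 40 × 0.975 = 39.
The 1st smallest replicate is 60.43; the 39th is 74.12.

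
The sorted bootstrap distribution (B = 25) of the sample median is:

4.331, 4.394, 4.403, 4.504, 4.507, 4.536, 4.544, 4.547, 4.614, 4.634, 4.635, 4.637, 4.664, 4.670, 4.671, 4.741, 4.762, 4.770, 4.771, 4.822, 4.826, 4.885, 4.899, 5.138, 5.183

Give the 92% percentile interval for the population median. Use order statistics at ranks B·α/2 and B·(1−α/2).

α = 0.08; lower rank = 25 × 0.040 = 1; upper rank = 25 × 0.960 = 24.
The 1st smallest replicate is 4.331; the 24th is 5.138.

(4.331, 5.138)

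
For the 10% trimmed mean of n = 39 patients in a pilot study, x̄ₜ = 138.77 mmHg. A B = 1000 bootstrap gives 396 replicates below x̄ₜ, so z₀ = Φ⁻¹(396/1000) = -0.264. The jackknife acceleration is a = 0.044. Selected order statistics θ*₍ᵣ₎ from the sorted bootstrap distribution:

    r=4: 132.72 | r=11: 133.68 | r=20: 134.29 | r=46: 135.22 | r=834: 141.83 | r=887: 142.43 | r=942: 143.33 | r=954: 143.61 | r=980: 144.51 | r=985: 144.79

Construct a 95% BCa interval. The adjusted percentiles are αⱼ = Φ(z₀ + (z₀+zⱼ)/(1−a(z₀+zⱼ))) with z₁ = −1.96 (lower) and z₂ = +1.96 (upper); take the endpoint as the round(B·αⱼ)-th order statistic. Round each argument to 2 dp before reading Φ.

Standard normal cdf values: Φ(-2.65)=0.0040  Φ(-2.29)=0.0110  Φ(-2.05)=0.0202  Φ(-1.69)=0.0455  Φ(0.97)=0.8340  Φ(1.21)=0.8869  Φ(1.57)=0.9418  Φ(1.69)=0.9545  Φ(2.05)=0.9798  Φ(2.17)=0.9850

(133.68, 143.33)

Lower: z₀ + z₁ = -0.264 + (-1.960) = -2.224; 1 − a(z₀+z₁) = 1 − (0.044)(-2.224) = 1.0979; argument = -0.264 + (-2.224)/1.0979 = -2.2898 → -2.29.
α₁ = Φ(-2.29) = 0.0110; rank = round(1000 × 0.0110) = 11; θ*₍11₎ = 133.68.
Upper: z₀ + z₂ = 1.696; 1 − a(z₀+z₂) = 0.9254; argument = 1.5688 → 1.57; α₂ = 0.9418; rank = 942; θ*₍942₎ = 143.33.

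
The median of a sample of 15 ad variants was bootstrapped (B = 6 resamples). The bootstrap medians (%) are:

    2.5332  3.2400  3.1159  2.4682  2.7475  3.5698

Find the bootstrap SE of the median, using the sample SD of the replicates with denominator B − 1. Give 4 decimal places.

Bootstrap SE is the standard deviation of the 6 replicate medians.
Mean of replicates: (2.5332 + 3.2400 + 3.1159 + 2.4682 + 2.7475 + 3.5698) / 6 = 17.67460 / 6 = 2.94577
Sum of squared deviations: (−0.41257)² + (+0.29423)² + (+0.17013)² + (−0.47757)² + (−0.19827)² + (+0.62403)² = 0.94253
Variance = 0.94253 / 5 = 0.18851
SE* = √0.18851

SE* = 0.4342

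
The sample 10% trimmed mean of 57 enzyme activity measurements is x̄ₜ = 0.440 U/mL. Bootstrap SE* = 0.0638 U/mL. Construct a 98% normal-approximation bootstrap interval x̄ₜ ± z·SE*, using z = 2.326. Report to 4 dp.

(0.2916, 0.5884)

Margin = 2.326 × 0.0638 = 0.14840
Interval: 0.440 ± 0.14840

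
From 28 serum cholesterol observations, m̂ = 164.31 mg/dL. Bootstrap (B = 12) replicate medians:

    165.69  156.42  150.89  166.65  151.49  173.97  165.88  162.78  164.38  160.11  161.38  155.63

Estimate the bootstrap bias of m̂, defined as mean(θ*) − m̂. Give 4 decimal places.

mean(θ*) = (165.69 + 156.42 + 150.89 + 166.65 + 151.49 + 173.97 + 165.88 + 162.78 + 164.38 + 160.11 + 161.38 + 155.63) / 12 = 161.27250
bias = 161.27250 − 164.31

bias = −3.0375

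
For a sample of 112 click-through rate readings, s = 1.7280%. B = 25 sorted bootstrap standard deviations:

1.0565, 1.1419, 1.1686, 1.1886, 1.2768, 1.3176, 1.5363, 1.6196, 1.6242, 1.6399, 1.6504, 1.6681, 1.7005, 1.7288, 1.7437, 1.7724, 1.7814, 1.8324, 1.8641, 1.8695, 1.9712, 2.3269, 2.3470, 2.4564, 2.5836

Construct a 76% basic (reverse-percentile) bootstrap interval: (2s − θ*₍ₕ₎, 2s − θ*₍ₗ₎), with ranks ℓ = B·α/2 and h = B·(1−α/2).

Percentile endpoints at ranks 3 and 22: θ*₍3₎ = 1.1686, θ*₍22₎ = 2.3269.
Basic interval reflects these around s:
  lower = 2 × 1.7280 − 2.3269 = 1.1291
  upper = 2 × 1.7280 − 1.1686 = 2.2874

(1.1291, 2.2874)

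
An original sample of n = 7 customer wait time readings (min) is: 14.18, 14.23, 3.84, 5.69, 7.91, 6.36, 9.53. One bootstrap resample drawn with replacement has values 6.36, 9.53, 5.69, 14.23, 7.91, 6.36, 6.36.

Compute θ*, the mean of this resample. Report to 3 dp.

θ* = 8.063

Mean = (6.36 + 9.53 + 5.69 + 14.23 + 7.91 + 6.36 + 6.36) / 7 = 56.440 / 7 = 8.063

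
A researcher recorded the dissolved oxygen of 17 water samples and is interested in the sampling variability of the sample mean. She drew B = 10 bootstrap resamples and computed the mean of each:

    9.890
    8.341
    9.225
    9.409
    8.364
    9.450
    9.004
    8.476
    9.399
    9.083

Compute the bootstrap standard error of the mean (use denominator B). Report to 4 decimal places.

Bootstrap SE is the standard deviation of the 10 replicate means.
Mean of replicates: (9.890 + 8.341 + 9.225 + 9.409 + 8.364 + 9.450 + 9.004 + 8.476 + 9.399 + 9.083) / 10 = 90.64100 / 10 = 9.06410
Sum of squared deviations: (+0.82590)² + (−0.72310)² + (+0.16090)² + (+0.34490)² + (−0.70010)² + (+0.38590)² + (−0.06010)² + (−0.58810)² + (+0.33490)² + (+0.01890)² = 2.45088
Variance = 2.45088 / 10 = 0.24509
SE* = √0.24509

SE* = 0.4951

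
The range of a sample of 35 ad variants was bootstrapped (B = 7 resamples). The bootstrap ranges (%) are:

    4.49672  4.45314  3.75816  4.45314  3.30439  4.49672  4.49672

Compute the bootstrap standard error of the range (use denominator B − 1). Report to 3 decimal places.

SE* = 0.481

Bootstrap SE is the standard deviation of the 7 replicate ranges.
Mean of replicates: (4.49672 + 4.45314 + 3.75816 + 4.45314 + 3.30439 + 4.49672 + 4.49672) / 7 = 29.458990 / 7 = 4.208427
Sum of squared deviations: (+0.288293)² + (+0.244713)² + (−0.450267)² + (+0.244713)² + (−0.904037)² + (+0.288293)² + (+0.288293)² = 1.389131
Variance = 1.389131 / 6 = 0.231522
SE* = √0.231522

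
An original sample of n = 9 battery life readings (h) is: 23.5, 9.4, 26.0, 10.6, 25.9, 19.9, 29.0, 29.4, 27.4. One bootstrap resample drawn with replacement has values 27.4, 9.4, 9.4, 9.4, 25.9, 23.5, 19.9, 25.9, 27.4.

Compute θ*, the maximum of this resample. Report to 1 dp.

Maximum = 27.4

θ* = 27.4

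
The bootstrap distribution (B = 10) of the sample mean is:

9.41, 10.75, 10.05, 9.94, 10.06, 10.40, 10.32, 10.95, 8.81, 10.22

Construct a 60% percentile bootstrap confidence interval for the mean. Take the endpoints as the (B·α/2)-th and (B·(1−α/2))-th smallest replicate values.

Sorted replicates: 8.81, 9.41, 9.94, 10.05, 10.06, 10.22, 10.32, 10.40, 10.75, 10.95
α = 0.40; lower rank = 10 × 0.200 = 2; upper rank = 10 × 0.800 = 8.
The 2nd smallest replicate is 9.41; the 8th is 10.40.

(9.41, 10.40)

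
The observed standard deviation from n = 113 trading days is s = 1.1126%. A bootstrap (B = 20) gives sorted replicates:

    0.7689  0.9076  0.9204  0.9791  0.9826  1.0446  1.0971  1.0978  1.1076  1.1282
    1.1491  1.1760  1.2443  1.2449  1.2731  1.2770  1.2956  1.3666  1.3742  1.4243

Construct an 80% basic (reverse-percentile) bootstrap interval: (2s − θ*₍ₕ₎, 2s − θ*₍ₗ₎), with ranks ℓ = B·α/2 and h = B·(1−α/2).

Percentile endpoints at ranks 2 and 18: θ*₍2₎ = 0.9076, θ*₍18₎ = 1.3666.
Basic interval reflects these around s:
  lower = 2 × 1.1126 − 1.3666 = 0.8586
  upper = 2 × 1.1126 − 0.9076 = 1.3176

(0.8586, 1.3176)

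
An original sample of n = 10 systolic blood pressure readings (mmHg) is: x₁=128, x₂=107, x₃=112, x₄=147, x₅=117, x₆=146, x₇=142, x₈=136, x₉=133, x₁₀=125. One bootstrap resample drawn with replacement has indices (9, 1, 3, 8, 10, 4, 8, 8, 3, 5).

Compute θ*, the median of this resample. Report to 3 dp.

Resample values: 133, 128, 112, 136, 125, 147, 136, 136, 112, 117.
Sorted: 112, 112, 117, 125, 128, 133, 136, 136, 136, 147
Median = average of the two middle values = 130.500

θ* = 130.500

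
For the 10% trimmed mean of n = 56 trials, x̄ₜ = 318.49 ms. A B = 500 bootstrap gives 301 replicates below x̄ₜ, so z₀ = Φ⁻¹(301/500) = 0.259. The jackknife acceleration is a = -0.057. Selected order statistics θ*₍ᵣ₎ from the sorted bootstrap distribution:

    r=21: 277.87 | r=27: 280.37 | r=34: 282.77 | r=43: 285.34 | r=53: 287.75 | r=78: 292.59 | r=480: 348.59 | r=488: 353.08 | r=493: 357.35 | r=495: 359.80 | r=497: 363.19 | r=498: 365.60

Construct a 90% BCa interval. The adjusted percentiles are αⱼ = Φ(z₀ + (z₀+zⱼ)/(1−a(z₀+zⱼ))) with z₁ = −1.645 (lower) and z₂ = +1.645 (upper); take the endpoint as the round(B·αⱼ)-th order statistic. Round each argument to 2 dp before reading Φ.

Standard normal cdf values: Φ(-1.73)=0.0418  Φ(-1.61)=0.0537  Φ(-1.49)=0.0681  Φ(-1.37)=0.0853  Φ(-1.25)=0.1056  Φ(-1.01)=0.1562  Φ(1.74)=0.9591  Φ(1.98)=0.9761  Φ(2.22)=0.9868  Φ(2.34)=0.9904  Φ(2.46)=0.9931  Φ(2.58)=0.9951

(287.75, 353.08)

Lower: z₀ + z₁ = 0.259 + (-1.645) = -1.386; 1 − a(z₀+z₁) = 1 − (-0.057)(-1.386) = 0.9210; argument = 0.259 + (-1.386)/0.9210 = -1.2459 → -1.25.
α₁ = Φ(-1.25) = 0.1056; rank = round(500 × 0.1056) = 53; θ*₍53₎ = 287.75.
Upper: z₀ + z₂ = 1.904; 1 − a(z₀+z₂) = 1.1085; argument = 1.9766 → 1.98; α₂ = 0.9761; rank = 488; θ*₍488₎ = 353.08.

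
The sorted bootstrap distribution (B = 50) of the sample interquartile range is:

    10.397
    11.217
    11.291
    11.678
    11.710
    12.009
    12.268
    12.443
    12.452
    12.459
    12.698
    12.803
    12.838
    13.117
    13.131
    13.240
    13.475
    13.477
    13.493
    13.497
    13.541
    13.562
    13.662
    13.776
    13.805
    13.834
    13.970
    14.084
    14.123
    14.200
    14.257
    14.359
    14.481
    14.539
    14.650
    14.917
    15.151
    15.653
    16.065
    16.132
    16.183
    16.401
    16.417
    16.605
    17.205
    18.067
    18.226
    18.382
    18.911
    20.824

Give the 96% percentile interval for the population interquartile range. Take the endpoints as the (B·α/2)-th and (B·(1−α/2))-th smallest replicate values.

α = 0.04; lower rank = 50 × 0.020 = 1; upper rank = 50 × 0.980 = 49.
The 1st smallest replicate is 10.397; the 49th is 18.911.

(10.397, 18.911)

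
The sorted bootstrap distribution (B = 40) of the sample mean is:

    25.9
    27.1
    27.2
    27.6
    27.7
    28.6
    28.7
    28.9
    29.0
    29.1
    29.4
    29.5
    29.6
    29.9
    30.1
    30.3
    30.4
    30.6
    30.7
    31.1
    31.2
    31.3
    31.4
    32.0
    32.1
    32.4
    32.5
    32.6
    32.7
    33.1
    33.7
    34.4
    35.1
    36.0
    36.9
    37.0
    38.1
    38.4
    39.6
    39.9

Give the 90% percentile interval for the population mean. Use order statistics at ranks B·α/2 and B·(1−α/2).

(27.1, 38.4)

α = 0.10; lower rank = 40 × 0.050 = 2; upper rank = 40 × 0.950 = 38.
The 2nd smallest replicate is 27.1; the 38th is 38.4.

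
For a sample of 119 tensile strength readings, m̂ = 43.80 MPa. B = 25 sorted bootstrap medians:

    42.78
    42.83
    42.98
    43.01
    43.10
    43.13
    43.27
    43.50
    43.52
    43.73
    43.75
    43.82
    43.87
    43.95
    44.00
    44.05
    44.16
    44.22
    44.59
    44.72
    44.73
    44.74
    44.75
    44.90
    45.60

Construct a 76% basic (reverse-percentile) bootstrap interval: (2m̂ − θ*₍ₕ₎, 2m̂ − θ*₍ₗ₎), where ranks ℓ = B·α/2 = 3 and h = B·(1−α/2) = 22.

(42.86, 44.62)

Percentile endpoints at ranks 3 and 22: θ*₍3₎ = 42.98, θ*₍22₎ = 44.74.
Basic interval reflects these around m̂:
  lower = 2 × 43.80 − 44.74 = 42.86
  upper = 2 × 43.80 − 42.98 = 44.62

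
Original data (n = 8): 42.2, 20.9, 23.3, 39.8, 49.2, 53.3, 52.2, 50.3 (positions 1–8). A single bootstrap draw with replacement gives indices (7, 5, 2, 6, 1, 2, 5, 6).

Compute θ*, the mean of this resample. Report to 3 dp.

Resample values: 52.2, 49.2, 20.9, 53.3, 42.2, 20.9, 49.2, 53.3.
Mean = (52.2 + 49.2 + 20.9 + 53.3 + 42.2 + 20.9 + 49.2 + 53.3) / 8 = 341.20 / 8 = 42.650

θ* = 42.650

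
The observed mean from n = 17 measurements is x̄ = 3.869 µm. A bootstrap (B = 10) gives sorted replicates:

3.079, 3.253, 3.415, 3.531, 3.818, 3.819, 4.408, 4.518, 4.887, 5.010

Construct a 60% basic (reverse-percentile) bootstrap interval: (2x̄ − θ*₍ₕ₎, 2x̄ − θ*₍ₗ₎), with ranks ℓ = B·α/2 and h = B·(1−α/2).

Percentile endpoints at ranks 2 and 8: θ*₍2₎ = 3.253, θ*₍8₎ = 4.518.
Basic interval reflects these around x̄:
  lower = 2 × 3.869 − 4.518 = 3.220
  upper = 2 × 3.869 − 3.253 = 4.485

(3.220, 4.485)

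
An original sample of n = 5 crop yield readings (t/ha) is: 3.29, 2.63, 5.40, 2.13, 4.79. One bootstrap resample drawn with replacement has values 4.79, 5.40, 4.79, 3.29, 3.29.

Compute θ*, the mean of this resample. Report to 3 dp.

θ* = 4.312

Mean = (4.79 + 5.40 + 4.79 + 3.29 + 3.29) / 5 = 21.560 / 5 = 4.312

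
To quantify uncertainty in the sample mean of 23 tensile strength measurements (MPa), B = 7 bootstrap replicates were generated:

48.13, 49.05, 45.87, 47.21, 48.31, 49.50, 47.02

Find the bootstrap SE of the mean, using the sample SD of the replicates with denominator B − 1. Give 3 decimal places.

SE* = 1.256

Bootstrap SE is the standard deviation of the 7 replicate means.
Mean of replicates: (48.13 + 49.05 + 45.87 + 47.21 + 48.31 + 49.50 + 47.02) / 7 = 335.0900 / 7 = 47.8700
Sum of squared deviations: (+0.2600)² + (+1.1800)² + (−2.0000)² + (−0.6600)² + (+0.4400)² + (+1.6300)² + (−0.8500)² = 9.4686
Variance = 9.4686 / 6 = 1.5781
SE* = √1.5781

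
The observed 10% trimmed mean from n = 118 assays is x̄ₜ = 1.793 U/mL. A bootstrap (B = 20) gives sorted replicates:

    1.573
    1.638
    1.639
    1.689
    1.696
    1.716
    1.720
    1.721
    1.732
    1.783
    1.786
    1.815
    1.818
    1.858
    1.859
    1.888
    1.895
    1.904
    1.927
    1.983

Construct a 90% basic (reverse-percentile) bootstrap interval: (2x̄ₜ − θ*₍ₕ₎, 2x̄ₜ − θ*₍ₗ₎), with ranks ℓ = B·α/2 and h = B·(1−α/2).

(1.659, 2.013)

Percentile endpoints at ranks 1 and 19: θ*₍1₎ = 1.573, θ*₍19₎ = 1.927.
Basic interval reflects these around x̄ₜ:
  lower = 2 × 1.793 − 1.927 = 1.659
  upper = 2 × 1.793 − 1.573 = 2.013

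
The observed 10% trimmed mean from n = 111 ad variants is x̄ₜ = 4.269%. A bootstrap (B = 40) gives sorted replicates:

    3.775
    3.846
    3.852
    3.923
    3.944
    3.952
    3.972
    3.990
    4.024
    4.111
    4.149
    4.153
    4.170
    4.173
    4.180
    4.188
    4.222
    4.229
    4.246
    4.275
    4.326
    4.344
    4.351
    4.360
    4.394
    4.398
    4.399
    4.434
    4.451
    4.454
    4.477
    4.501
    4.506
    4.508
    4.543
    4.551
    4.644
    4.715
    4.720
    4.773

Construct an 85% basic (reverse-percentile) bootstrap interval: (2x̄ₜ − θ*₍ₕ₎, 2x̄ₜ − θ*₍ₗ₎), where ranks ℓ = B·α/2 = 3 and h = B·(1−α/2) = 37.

(3.894, 4.686)

Percentile endpoints at ranks 3 and 37: θ*₍3₎ = 3.852, θ*₍37₎ = 4.644.
Basic interval reflects these around x̄ₜ:
  lower = 2 × 4.269 − 4.644 = 3.894
  upper = 2 × 4.269 − 3.852 = 4.686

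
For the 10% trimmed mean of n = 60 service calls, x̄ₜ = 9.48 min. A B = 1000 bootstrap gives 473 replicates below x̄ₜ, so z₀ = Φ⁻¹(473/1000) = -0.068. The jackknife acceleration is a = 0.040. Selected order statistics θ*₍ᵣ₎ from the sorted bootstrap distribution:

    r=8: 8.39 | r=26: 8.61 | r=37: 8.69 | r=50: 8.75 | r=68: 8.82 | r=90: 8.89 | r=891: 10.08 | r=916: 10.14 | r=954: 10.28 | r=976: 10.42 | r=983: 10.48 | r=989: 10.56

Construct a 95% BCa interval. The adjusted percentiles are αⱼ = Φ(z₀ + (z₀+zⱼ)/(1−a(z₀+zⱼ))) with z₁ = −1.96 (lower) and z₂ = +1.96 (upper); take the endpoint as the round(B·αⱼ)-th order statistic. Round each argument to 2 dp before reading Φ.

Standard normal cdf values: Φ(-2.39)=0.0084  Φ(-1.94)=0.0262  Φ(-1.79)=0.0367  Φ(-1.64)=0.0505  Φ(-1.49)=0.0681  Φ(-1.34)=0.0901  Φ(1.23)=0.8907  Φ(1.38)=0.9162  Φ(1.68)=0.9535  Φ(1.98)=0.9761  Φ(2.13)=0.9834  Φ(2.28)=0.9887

Lower: z₀ + z₁ = -0.068 + (-1.960) = -2.028; 1 − a(z₀+z₁) = 1 − (0.040)(-2.028) = 1.0811; argument = -0.068 + (-2.028)/1.0811 = -1.9438 → -1.94.
α₁ = Φ(-1.94) = 0.0262; rank = round(1000 × 0.0262) = 26; θ*₍26₎ = 8.61.
Upper: z₀ + z₂ = 1.892; 1 − a(z₀+z₂) = 0.9243; argument = 1.9789 → 1.98; α₂ = 0.9761; rank = 976; θ*₍976₎ = 10.42.

(8.61, 10.42)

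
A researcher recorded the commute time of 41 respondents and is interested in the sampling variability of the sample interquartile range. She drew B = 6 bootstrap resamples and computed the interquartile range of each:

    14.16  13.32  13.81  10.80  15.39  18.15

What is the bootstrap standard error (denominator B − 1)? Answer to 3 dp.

Bootstrap SE is the standard deviation of the 6 replicate interquartile ranges.
Mean of replicates: (14.16 + 13.32 + 13.81 + 10.80 + 15.39 + 18.15) / 6 = 85.6300 / 6 = 14.2717
Sum of squared deviations: (−0.1117)² + (−0.9517)² + (−0.4617)² + (−3.4717)² + (+1.1183)² + (+3.8783)² = 29.4759
Variance = 29.4759 / 5 = 5.8952
SE* = √5.8952

SE* = 2.428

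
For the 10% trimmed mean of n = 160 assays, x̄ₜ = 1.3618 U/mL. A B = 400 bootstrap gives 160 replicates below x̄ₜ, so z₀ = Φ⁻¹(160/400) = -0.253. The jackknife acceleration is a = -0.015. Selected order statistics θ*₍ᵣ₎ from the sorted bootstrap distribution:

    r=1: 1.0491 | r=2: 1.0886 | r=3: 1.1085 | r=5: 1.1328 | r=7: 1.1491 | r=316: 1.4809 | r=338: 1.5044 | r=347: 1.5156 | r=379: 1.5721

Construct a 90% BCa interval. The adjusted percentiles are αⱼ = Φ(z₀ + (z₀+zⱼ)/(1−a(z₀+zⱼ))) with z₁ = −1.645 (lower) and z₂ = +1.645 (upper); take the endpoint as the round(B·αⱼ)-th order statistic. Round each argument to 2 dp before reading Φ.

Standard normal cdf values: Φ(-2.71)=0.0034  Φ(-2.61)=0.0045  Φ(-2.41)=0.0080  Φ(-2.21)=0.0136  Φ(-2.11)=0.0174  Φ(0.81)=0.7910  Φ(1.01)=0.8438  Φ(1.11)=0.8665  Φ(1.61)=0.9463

(1.1328, 1.5156)

Lower: z₀ + z₁ = -0.253 + (-1.645) = -1.898; 1 − a(z₀+z₁) = 1 − (-0.015)(-1.898) = 0.9715; argument = -0.253 + (-1.898)/0.9715 = -2.2066 → -2.21.
α₁ = Φ(-2.21) = 0.0136; rank = round(400 × 0.0136) = 5; θ*₍5₎ = 1.1328.
Upper: z₀ + z₂ = 1.392; 1 − a(z₀+z₂) = 1.0209; argument = 1.1105 → 1.11; α₂ = 0.8665; rank = 347; θ*₍347₎ = 1.5156.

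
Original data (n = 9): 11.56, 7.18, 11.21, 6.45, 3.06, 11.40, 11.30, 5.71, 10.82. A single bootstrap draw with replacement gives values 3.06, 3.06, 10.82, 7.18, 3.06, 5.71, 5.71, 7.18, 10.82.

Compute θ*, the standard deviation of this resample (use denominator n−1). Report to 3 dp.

θ* = 3.054

Mean = 6.2889; sum of squared deviations = 74.5975
s² = 74.5975 / 8 = 9.3247
s = √9.3247 = 3.054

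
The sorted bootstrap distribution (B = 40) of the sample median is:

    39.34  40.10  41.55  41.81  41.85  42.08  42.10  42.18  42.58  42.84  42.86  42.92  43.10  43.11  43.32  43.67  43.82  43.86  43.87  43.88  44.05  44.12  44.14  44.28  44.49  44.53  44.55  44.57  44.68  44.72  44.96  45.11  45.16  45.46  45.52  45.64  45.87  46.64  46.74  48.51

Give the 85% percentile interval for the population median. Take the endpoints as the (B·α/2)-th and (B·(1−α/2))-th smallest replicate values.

α = 0.15; lower rank = 40 × 0.075 = 3; upper rank = 40 × 0.925 = 37.
The 3rd smallest replicate is 41.55; the 37th is 45.87.

(41.55, 45.87)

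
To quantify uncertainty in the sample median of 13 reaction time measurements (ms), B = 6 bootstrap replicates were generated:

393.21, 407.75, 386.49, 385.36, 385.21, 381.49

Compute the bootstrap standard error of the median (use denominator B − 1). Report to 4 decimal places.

Bootstrap SE is the standard deviation of the 6 replicate medians.
Mean of replicates: (393.21 + 407.75 + 386.49 + 385.36 + 385.21 + 381.49) / 6 = 2339.51000 / 6 = 389.91833
Sum of squared deviations: (+3.29167)² + (+17.83167)² + (−3.42833)² + (−4.55833)² + (−4.70833)² + (−8.42833)² = 454.54048
Variance = 454.54048 / 5 = 90.90810
SE* = √90.90810

SE* = 9.5346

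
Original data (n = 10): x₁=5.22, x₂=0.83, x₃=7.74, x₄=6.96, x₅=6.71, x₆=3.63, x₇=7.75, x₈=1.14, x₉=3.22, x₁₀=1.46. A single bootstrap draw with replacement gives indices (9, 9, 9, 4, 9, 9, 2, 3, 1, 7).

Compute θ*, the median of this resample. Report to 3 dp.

Resample values: 3.22, 3.22, 3.22, 6.96, 3.22, 3.22, 0.83, 7.74, 5.22, 7.75.
Sorted: 0.83, 3.22, 3.22, 3.22, 3.22, 3.22, 5.22, 6.96, 7.74, 7.75
Median = average of the two middle values = 3.220

θ* = 3.220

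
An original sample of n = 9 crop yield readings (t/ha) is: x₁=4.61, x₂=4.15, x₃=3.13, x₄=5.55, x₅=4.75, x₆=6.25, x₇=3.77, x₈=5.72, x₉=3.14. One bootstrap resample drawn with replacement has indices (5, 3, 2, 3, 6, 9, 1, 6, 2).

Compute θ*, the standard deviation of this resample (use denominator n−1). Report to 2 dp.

θ* = 1.22

Resample values: 4.75, 3.13, 4.15, 3.13, 6.25, 3.14, 4.61, 6.25, 4.15.
Mean = 4.3956; sum of squared deviations = 11.9498
s² = 11.9498 / 8 = 1.4937
s = √1.4937 = 1.22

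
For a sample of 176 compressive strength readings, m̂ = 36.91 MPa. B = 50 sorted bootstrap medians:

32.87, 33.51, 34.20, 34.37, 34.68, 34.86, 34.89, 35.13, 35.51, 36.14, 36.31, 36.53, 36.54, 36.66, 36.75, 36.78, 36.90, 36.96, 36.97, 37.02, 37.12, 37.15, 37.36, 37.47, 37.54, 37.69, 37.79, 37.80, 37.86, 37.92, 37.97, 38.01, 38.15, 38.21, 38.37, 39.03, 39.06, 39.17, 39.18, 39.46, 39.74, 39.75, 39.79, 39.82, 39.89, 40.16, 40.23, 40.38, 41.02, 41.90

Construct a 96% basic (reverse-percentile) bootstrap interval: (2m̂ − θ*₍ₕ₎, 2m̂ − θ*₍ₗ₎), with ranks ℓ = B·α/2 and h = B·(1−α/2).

Percentile endpoints at ranks 1 and 49: θ*₍1₎ = 32.87, θ*₍49₎ = 41.02.
Basic interval reflects these around m̂:
  lower = 2 × 36.91 − 41.02 = 32.80
  upper = 2 × 36.91 − 32.87 = 40.95

(32.80, 40.95)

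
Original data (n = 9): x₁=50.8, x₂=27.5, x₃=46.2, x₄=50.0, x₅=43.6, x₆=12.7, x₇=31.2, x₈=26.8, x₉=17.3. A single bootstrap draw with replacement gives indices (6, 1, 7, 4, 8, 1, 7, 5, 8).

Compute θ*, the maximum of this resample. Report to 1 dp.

θ* = 50.8

Resample values: 12.7, 50.8, 31.2, 50.0, 26.8, 50.8, 31.2, 43.6, 26.8.
Maximum = 50.8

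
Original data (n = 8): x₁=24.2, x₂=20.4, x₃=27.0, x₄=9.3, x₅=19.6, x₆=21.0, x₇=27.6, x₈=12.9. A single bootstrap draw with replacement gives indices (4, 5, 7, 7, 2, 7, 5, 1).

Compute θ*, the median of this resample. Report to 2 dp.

θ* = 22.30

Resample values: 9.3, 19.6, 27.6, 27.6, 20.4, 27.6, 19.6, 24.2.
Sorted: 9.3, 19.6, 19.6, 20.4, 24.2, 27.6, 27.6, 27.6
Median = average of the two middle values = 22.30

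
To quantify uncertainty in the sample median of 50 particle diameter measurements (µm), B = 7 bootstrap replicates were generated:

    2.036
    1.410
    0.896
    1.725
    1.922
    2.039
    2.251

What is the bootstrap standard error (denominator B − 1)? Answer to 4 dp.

Bootstrap SE is the standard deviation of the 7 replicate medians.
Mean of replicates: (2.036 + 1.410 + 0.896 + 1.725 + 1.922 + 2.039 + 2.251) / 7 = 12.27900 / 7 = 1.75414
Sum of squared deviations: (+0.28186)² + (−0.34414)² + (−0.85814)² + (−0.02914)² + (+0.16786)² + (+0.28486)² + (+0.49686)² = 1.29132
Variance = 1.29132 / 6 = 0.21522
SE* = √0.21522

SE* = 0.4639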